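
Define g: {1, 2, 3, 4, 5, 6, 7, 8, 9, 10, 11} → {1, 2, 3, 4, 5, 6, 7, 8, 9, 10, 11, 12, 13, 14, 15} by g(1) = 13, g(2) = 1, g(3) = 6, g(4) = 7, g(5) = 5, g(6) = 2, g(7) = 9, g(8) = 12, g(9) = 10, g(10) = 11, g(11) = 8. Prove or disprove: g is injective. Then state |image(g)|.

The values g(1), …, g(11) are 13, 1, 6, 7, 5, 2, 9, 12, 10, 11, 8 — all distinct.
So g(x_1) = g(x_2) only when x_1 = x_2, and g is injective.
The image of g is {1, 2, 5, 6, 7, 8, 9, 10, 11, 12, 13}, which has 11 elements.

11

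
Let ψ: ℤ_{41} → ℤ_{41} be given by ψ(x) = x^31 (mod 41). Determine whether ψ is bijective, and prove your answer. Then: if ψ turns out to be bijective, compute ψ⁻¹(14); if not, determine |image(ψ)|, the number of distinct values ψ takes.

3

Since 41 is prime, the nonzero elements of ℤ_{41} form a cyclic group of order 40.
As gcd(31, 40) = 1, raising to the 31st power is a bijection on this group: if u^31 ≡ v^31 then (uv^{−1})^31 = 1, and the only element of order dividing gcd(31, 40) = 1 is 1, so u = v.
With ψ(0) = 0 this makes ψ injective on all of ℤ_{41}, hence bijective (finite equal-size domain and codomain). In particular ψ is bijective.
Since ψ is bijective, we find the preimage of 14. The inverse of x ↦ x^31 on (ℤ_{41})^× is x ↦ x^31, because 31·31 = 961 = 24·40 + 1 ≡ 1 (mod 40) and x^{40} = 1 for x ≠ 0 (Fermat). So ψ⁻¹(14) = 14^31 mod 41.
Repeated squaring mod 41: 14^1 ≡ 14, 14^2 ≡ 14² = 196 ≡ 32, 14^4 ≡ 32² = 1024 ≡ 40, 14^8 ≡ 40² = 1600 ≡ 1, 14^16 ≡ 1² = 1. Since 31 = 16 + 8 + 4 + 2 + 1, 14^31 ≡ 1·1·40·32·14: 1·1 = 1, then 1·40 = 40, then 40·32 = 1280 ≡ 9, then 9·14 = 126 ≡ 3. So 14^31 ≡ 3 (mod 41).
Hence ψ⁻¹(14) = 3.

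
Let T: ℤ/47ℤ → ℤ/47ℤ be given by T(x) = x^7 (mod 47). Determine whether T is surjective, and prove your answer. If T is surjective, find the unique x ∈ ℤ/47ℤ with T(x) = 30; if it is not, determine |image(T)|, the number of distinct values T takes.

19

Since 47 is prime, the nonzero elements of ℤ/47ℤ form a cyclic group of order 46.
As gcd(7, 46) = 1, raising to the 7th power is a bijection on this group: if u^7 ≡ v^7 then (uv^{−1})^7 = 1, and the only element of order dividing gcd(7, 46) = 1 is 1, so u = v.
With T(0) = 0 this makes T injective on all of ℤ/47ℤ, hence bijective (finite equal-size domain and codomain). In particular T is surjective.
Since T is surjective, we find the preimage of 30. The inverse of x ↦ x^7 on (ℤ/47ℤ)^× is x ↦ x^33, because 7·33 = 231 = 5·46 + 1 ≡ 1 (mod 46) and x^{46} = 1 for x ≠ 0 (Fermat). So T⁻¹(30) = 30^33 mod 47.
Repeated squaring mod 47: 30^1 ≡ 30, 30^2 ≡ 30² = 900 ≡ 7, 30^4 ≡ 7² = 49 ≡ 2, 30^8 ≡ 2² = 4, 30^16 ≡ 4² = 16, 30^32 ≡ 16² = 256 ≡ 21. Since 33 = 32 + 1, 30^33 ≡ 21·30: 21·30 = 630 ≡ 19. So 30^33 ≡ 19 (mod 47).
Hence T⁻¹(30) = 19.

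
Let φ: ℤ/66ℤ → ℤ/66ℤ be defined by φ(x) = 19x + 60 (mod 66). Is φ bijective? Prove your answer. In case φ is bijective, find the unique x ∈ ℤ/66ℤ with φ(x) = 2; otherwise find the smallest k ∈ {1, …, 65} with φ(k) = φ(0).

56

Recall: injectivity means: for all u, v in the domain, φ(u) = φ(v) implies u = v.
If φ(u) = φ(v), then 19u ≡ 19v (mod 66). Because gcd(19, 66) = 1, we may cancel 19 to get u ≡ v (mod 66).
We now compute 19⁻¹ mod 66 explicitly. Euclid's algorithm: 66 = 3·19 + 9, 19 = 2·9 + 1; back-substituting gives 1 = 7·19 − 2·66, so 19⁻¹ ≡ 7 (mod 66).
Then y ↦ 7(y − 60) is a two-sided inverse to φ, so every y ∈ ℤ/66ℤ has a preimage.
Thus φ is bijective.
Since φ is bijective, we compute φ⁻¹(2): solve 19x + 60 ≡ 2 (mod 66), i.e. 19x ≡ 8 (mod 66).
Multiplying by 19⁻¹ = 7 gives x ≡ 7·8 = 56 ≡ 56 (mod 66).
Check: φ(56) = 19·56 + 60 = 1124 = 17·66 + 2 ≡ 2 (mod 66).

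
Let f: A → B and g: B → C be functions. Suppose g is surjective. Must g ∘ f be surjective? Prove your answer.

No. Take A = {1}, B = C = {1, 2, 3}, f(1) = 1, and g = identity (surjective).
Then (g ∘ f)(1) = 1, and 3 ∈ C has no preimage under g ∘ f, so g ∘ f is not surjective.

not surjective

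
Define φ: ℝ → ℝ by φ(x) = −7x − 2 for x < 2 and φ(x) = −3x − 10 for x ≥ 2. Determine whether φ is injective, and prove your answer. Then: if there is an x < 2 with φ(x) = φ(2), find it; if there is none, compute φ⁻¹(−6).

4/7

Both pieces are strictly decreasing (slopes −7 and −3), so each is injective on its own interval.
The left piece maps (−∞, 2) onto (−16, ∞); the right piece maps [2, ∞) onto (−∞, −16].
These images are disjoint, so no value is attained by both pieces. Therefore φ is injective.
Because the two images are disjoint, no x < 2 has φ(x) = φ(2), so we compute φ⁻¹(−6): −6 lies in (−16, ∞), so solve −7x − 2 = −6: x = (−6 + 2)/(−7) = 4/7.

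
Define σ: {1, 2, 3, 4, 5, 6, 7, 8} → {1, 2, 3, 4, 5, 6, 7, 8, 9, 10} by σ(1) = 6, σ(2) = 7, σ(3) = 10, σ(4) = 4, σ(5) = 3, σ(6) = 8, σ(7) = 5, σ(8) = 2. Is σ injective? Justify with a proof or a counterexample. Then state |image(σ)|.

The values σ(1), …, σ(8) are 6, 7, 10, 4, 3, 8, 5, 2 — all distinct.
So σ(u) = σ(v) only when u = v, and σ is injective.
The image of σ is {2, 3, 4, 5, 6, 7, 8, 10}, which has 8 elements.

8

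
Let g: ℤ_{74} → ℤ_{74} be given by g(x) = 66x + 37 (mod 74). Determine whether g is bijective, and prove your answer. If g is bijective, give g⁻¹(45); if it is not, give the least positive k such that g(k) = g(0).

37

We have gcd(66, 74) = 2 > 1. Taking s = 0 and t = 37: g(0) = 37 and g(37) = 66·37 + 37 = 2479 ≡ 37 (mod 74).
So g(0) = g(37) while 0 ≠ 37, so g is not injective, hence not bijective.
Since g is not bijective, we find the least positive k with g(k) = g(0): this means 66k ≡ 0 (mod 74), i.e. 74 ∣ 66k. Since gcd(66, 74) = 2, dividing through by 2 this holds exactly when 37 ∣ 33k, and as gcd(33, 37) = 1, exactly when 37 ∣ k.
The smallest positive such k is 37.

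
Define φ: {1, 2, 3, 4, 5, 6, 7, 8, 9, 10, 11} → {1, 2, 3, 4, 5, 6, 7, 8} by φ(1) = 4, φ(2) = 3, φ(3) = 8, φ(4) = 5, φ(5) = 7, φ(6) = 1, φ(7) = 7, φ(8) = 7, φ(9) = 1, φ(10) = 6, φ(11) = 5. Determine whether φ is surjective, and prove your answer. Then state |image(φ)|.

7

No element maps to 2, so φ is not surjective.
The image of φ is {1, 3, 4, 5, 6, 7, 8}, which has 7 elements.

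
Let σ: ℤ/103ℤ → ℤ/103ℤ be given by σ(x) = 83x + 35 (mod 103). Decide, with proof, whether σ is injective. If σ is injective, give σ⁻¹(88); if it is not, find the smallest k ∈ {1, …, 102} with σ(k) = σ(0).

If σ(u) = σ(v), then 83u ≡ 83v (mod 103). Because gcd(83, 103) = 1, we may cancel 83 to get u ≡ v (mod 103).
Hence σ is injective.
We now compute 83⁻¹ mod 103 explicitly. Euclid's algorithm: 103 = 1·83 + 20, 83 = 4·20 + 3, 20 = 6·3 + 2, 3 = 1·2 + 1; back-substituting gives 1 = 36·83 − 29·103, so 83⁻¹ ≡ 36 (mod 103).
Since σ is injective, we find σ⁻¹(88): we need 83x ≡ 88 − 35 ≡ 53 (mod 103). Using 83⁻¹ = 36: x ≡ 36·53 = 1908 = 18·103 + 54, so x = 54.
Check: σ(54) = 83·54 + 35 = 4517 = 43·103 + 88 ≡ 88 (mod 103).

54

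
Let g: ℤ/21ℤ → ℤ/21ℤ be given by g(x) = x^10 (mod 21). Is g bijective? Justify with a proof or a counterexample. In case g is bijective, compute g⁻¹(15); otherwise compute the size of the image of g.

g(2): Repeated squaring mod 21: 2^1 ≡ 2, 2^2 ≡ 2² = 4, 2^4 ≡ 4² = 16, 2^8 ≡ 16² = 256 ≡ 4. Since 10 = 8 + 2, 2^10 ≡ 4·4: 4·4 = 16. So 2^10 ≡ 16 (mod 21).
g(5): Repeated squaring mod 21: 5^1 ≡ 5, 5^2 ≡ 5² = 25 ≡ 4, 5^4 ≡ 4² = 16, 5^8 ≡ 16² = 256 ≡ 4. Since 10 = 8 + 2, 5^10 ≡ 4·4: 4·4 = 16. So 5^10 ≡ 16 (mod 21).
So g(2) = g(5) = 16 while 2 ≠ 5, therefore g is not injective, hence not bijective.
Since g is not bijective, we determine |image(g)|. Computing x^10 mod 21 for each x (by repeated squaring, reducing mod 21 at every step), the values g(0), g(1), …, g(20) are: 0, 1, 16, 18, 4, 16, 15, 7, 1, 9, 4, 4, 9, 1, 7, 15, 16, 4, 18, 16, 1.
The distinct values are {0, 1, 4, 7, 9, 15, 16, 18}; there are 8 of them.

8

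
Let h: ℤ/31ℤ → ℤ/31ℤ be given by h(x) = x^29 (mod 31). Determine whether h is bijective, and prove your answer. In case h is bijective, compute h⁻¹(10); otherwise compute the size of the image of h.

Since 31 is prime, the nonzero elements of ℤ/31ℤ form a cyclic group of order 30.
As gcd(29, 30) = 1, raising to the 29th power is a bijection on this group: if u^29 ≡ v^29 then (uv^{−1})^29 = 1, and the only element of order dividing gcd(29, 30) = 1 is 1, so u = v.
With h(0) = 0 this makes h injective on all of ℤ/31ℤ, hence bijective (finite equal-size domain and codomain). In particular h is bijective.
Since h is bijective, we find the preimage of 10. The inverse of x ↦ x^29 on (ℤ/31ℤ)^× is x ↦ x^29, because 29·29 = 841 = 28·30 + 1 ≡ 1 (mod 30) and x^{30} = 1 for x ≠ 0 (Fermat). So h⁻¹(10) = 10^29 mod 31.
Repeated squaring mod 31: 10^1 ≡ 10, 10^2 ≡ 10² = 100 ≡ 7, 10^4 ≡ 7² = 49 ≡ 18, 10^8 ≡ 18² = 324 ≡ 14, 10^16 ≡ 14² = 196 ≡ 10. Since 29 = 16 + 8 + 4 + 1, 10^29 ≡ 10·14·18·10: 10·14 = 140 ≡ 16, then 16·18 = 288 ≡ 9, then 9·10 = 90 ≡ 28. So 10^29 ≡ 28 (mod 31).
Hence h⁻¹(10) = 28.

28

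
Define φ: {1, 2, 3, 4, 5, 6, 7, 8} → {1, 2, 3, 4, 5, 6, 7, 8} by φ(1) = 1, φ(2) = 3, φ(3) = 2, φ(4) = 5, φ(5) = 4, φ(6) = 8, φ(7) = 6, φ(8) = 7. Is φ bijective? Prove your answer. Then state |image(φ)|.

8

The values 1, 3, 2, 5, 4, 8, 6, 7 are a permutation of {1, 2, 3, 4, 5, 6, 7, 8}: each element appears exactly once.
So φ is injective and surjective, hence bijective.
The image of φ is {1, 2, 3, 4, 5, 6, 7, 8}, which has 8 elements.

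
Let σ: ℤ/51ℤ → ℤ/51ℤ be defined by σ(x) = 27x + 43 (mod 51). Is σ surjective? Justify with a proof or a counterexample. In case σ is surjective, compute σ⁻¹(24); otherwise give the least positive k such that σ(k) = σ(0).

Since gcd(27, 51) = 3, we have 27x ≡ 0 (mod 3) for all x, so σ(x) ≡ 1 (mod 3).
But 0 ≢ 1 (mod 3), so 0 ∈ ℤ/51ℤ has no preimage. Hence σ is not surjective.
Since σ is not surjective, we find the least positive k with σ(k) = σ(0): this means 27k ≡ 0 (mod 51), i.e. 51 ∣ 27k. Since gcd(27, 51) = 3, dividing through by 3 this holds exactly when 17 ∣ 9k, and as gcd(9, 17) = 1, exactly when 17 ∣ k.
The smallest positive such k is 17.

17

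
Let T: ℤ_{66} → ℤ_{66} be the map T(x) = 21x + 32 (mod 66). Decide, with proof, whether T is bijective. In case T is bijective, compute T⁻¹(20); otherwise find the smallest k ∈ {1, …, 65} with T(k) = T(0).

We have gcd(21, 66) = 3 > 1. Taking x_1 = 0 and x_2 = 22: T(0) = 32 and T(22) = 21·22 + 32 = 494 ≡ 32 (mod 66).
So T(0) = T(22) while 0 ≠ 22, hence T is not injective, hence not bijective.
Since T is not bijective, we find the least positive k with T(k) = T(0): this means 21k ≡ 0 (mod 66), i.e. 66 ∣ 21k. Since gcd(21, 66) = 3, dividing through by 3 this holds exactly when 22 ∣ 7k, and as gcd(7, 22) = 1, exactly when 22 ∣ k.
The smallest positive such k is 22.

22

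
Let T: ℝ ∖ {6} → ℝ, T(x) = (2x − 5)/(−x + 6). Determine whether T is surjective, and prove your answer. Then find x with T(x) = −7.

If T(x) = −2, cross-multiplying gives −1(2x − 5) = 2(−x + 6), which simplifies to 5 = 12 — false.  So −2 has no preimage and T is not surjective.
Solving T(x) = −7: cross-multiplying gives 2x − 5 = −7(−x + 6), which rearranges to −5x = −37, so x = 37/5.

37/5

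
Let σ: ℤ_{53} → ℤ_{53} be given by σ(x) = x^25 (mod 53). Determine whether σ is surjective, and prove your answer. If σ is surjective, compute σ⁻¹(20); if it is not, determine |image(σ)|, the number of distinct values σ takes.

45

Since 53 is prime, the nonzero elements of ℤ_{53} form a cyclic group of order 52.
As gcd(25, 52) = 1, raising to the 25th power is a bijection on this group: if a^25 ≡ b^25 then (ab^{−1})^25 = 1, and the only element of order dividing gcd(25, 52) = 1 is 1, so a = b.
With σ(0) = 0 this makes σ injective on all of ℤ_{53}, hence bijective (finite equal-size domain and codomain). In particular σ is surjective.
Since σ is surjective, we find the preimage of 20. The inverse of x ↦ x^25 on (ℤ_{53})^× is x ↦ x^25, because 25·25 = 625 = 12·52 + 1 ≡ 1 (mod 52) and x^{52} = 1 for x ≠ 0 (Fermat). So σ⁻¹(20) = 20^25 mod 53.
Repeated squaring mod 53: 20^1 ≡ 20, 20^2 ≡ 20² = 400 ≡ 29, 20^4 ≡ 29² = 841 ≡ 46, 20^8 ≡ 46² = 2116 ≡ 49, 20^16 ≡ 49² = 2401 ≡ 16. Since 25 = 16 + 8 + 1, 20^25 ≡ 16·49·20: 16·49 = 784 ≡ 42, then 42·20 = 840 ≡ 45. So 20^25 ≡ 45 (mod 53).
Hence σ⁻¹(20) = 45.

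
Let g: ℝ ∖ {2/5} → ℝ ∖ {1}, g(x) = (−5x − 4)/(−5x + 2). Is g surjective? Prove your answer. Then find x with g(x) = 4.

For any y ≠ 1, solving y(−5x + 2) = −5x − 4 for x gives a well-defined x ≠ 2/5. So g is surjective.
Solving g(x) = 4: cross-multiplying gives −5x − 4 = 4(−5x + 2), which rearranges to 15x = 12, so x = 4/5.

4/5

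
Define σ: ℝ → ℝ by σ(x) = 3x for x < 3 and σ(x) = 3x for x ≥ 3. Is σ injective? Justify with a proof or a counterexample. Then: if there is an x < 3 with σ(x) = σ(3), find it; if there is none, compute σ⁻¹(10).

10/3

Both pieces are strictly increasing (slopes 3 and 3), so each is injective on its own interval.
The left piece maps (−∞, 3) onto (−∞, 9); the right piece maps [3, ∞) onto [9, ∞).
These images are disjoint, so no value is attained by both pieces. Thus σ is injective.
Because the two images are disjoint, no x < 3 has σ(x) = σ(3), so we compute σ⁻¹(10): 10 lies in [9, ∞), so solve 3x = 10: x = (10 − 0)/3 = 10/3.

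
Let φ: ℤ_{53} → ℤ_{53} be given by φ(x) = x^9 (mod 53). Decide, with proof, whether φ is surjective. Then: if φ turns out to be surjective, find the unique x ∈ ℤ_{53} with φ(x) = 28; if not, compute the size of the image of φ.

10

Since 53 is prime, the nonzero elements of ℤ_{53} form a cyclic group of order 52.
As gcd(9, 52) = 1, raising to the 9th power is a bijection on this group: if u^9 ≡ v^9 then (uv^{−1})^9 = 1, and the only element of order dividing gcd(9, 52) = 1 is 1, so u = v.
With φ(0) = 0 this makes φ injective on all of ℤ_{53}, hence bijective (finite equal-size domain and codomain). In particular φ is surjective.
Since φ is surjective, we find the preimage of 28. The inverse of x ↦ x^9 on (ℤ_{53})^× is x ↦ x^29, because 9·29 = 261 = 5·52 + 1 ≡ 1 (mod 52) and x^{52} = 1 for x ≠ 0 (Fermat). So φ⁻¹(28) = 28^29 mod 53.
Repeated squaring mod 53: 28^1 ≡ 28, 28^2 ≡ 28² = 784 ≡ 42, 28^4 ≡ 42² = 1764 ≡ 15, 28^8 ≡ 15² = 225 ≡ 13, 28^16 ≡ 13² = 169 ≡ 10. Since 29 = 16 + 8 + 4 + 1, 28^29 ≡ 10·13·15·28: 10·13 = 130 ≡ 24, then 24·15 = 360 ≡ 42, then 42·28 = 1176 ≡ 10. So 28^29 ≡ 10 (mod 53).
Hence φ⁻¹(28) = 10.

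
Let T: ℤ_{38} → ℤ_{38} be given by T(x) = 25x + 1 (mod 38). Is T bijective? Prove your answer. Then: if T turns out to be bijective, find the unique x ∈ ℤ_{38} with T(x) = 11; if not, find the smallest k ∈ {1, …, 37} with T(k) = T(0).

8

If T(x_1) = T(x_2), then 25x_1 ≡ 25x_2 (mod 38). Because gcd(25, 38) = 1, we may cancel 25 to get x_1 ≡ x_2 (mod 38).
We now compute 25⁻¹ mod 38 explicitly. Euclid's algorithm: 38 = 1·25 + 13, 25 = 1·13 + 12, 13 = 1·12 + 1; back-substituting gives 1 = 35·25 − 23·38, so 25⁻¹ ≡ 35 (mod 38).
For any y ∈ ℤ_{38}, x = 35(y − 1) mod 38 satisfies T(x) = 25·35(y − 1) + 1 ≡ y (since 25·35 ≡ 1 mod 38). So every y has a preimage.
Thus T is bijective.
Since T is bijective, we find T⁻¹(11): we need 25x ≡ 11 − 1 ≡ 10 (mod 38). Using 25⁻¹ = 35: x ≡ 35·10 = 350 = 9·38 + 8, so x = 8.
Check: T(8) = 25·8 + 1 = 201 = 5·38 + 11 ≡ 11 (mod 38).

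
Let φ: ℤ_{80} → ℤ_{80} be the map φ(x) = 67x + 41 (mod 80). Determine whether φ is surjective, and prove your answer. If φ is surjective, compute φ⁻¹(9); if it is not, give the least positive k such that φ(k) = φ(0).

64

By definition, φ is surjective if every y in the codomain equals φ(x) for some x in the domain.
Since gcd(67, 80) = 1, 67 is invertible modulo 80. Euclid's algorithm: 80 = 1·67 + 13, 67 = 5·13 + 2, 13 = 6·2 + 1; back-substituting gives 1 = 43·67 − 36·80, so 67⁻¹ ≡ 43 (mod 80).
For any y ∈ ℤ_{80}, x = 43(y − 41) mod 80 satisfies φ(x) = 67·43(y − 41) + 41 ≡ y (since 67·43 ≡ 1 mod 80). So every y has a preimage.
So φ is surjective.
Since φ is surjective, we compute φ⁻¹(9): solve 67x + 41 ≡ 9 (mod 80), i.e. 67x ≡ 48 (mod 80).
Multiplying by 67⁻¹ = 43 gives x ≡ 43·48 = 2064 = 25·80 + 64 ≡ 64 (mod 80).
Check: φ(64) = 67·64 + 41 = 4329 = 54·80 + 9 ≡ 9 (mod 80).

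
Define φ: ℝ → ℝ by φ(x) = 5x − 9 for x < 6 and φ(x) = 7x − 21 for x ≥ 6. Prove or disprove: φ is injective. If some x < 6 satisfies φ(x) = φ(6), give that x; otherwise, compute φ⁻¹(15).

Both pieces are strictly increasing (slopes 5 and 7), so each is injective on its own interval.
The left piece maps (−∞, 6) onto (−∞, 21); the right piece maps [6, ∞) onto [21, ∞).
These images are disjoint, so no value is attained by both pieces. So φ is injective.
Because the two images are disjoint, no x < 6 has φ(x) = φ(6), so we compute φ⁻¹(15): 15 lies in (−∞, 21), so solve 5x − 9 = 15: x = (15 + 9)/5 = 24/5.

24/5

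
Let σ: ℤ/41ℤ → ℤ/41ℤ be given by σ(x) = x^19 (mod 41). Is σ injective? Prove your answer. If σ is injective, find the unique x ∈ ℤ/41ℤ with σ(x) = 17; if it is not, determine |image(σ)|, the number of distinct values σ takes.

12

Since 41 is prime, the nonzero elements of ℤ/41ℤ form a cyclic group of order 40.
As gcd(19, 40) = 1, raising to the 19th power is a bijection on this group: if x_1^19 ≡ x_2^19 then (x_1x_2^{−1})^19 = 1, and the only element of order dividing gcd(19, 40) = 1 is 1, so x_1 = x_2.
With σ(0) = 0 this makes σ injective on all of ℤ/41ℤ, hence bijective (finite equal-size domain and codomain). In particular σ is injective.
Since σ is injective, we find the preimage of 17. The inverse of x ↦ x^19 on (ℤ/41ℤ)^× is x ↦ x^19, because 19·19 = 361 = 9·40 + 1 ≡ 1 (mod 40) and x^{40} = 1 for x ≠ 0 (Fermat). So σ⁻¹(17) = 17^19 mod 41.
Repeated squaring mod 41: 17^1 ≡ 17, 17^2 ≡ 17² = 289 ≡ 2, 17^4 ≡ 2² = 4, 17^8 ≡ 4² = 16, 17^16 ≡ 16² = 256 ≡ 10. Since 19 = 16 + 2 + 1, 17^19 ≡ 10·2·17: 10·2 = 20, then 20·17 = 340 ≡ 12. So 17^19 ≡ 12 (mod 41).
Hence σ⁻¹(17) = 12.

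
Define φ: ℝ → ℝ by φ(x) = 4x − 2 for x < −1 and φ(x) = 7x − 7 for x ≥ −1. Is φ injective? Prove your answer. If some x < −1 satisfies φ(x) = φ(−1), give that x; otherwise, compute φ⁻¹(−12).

-3

Both pieces are strictly increasing (slopes 4 and 7), so each is injective on its own interval.
The left piece maps (−∞, −1) onto (−∞, −6); the right piece maps [−1, ∞) onto [−14, ∞).
These images overlap. In particular φ(−1) = −14 (right piece), and solving 4x − 2 = −14 on the left piece gives x = −3 < −1.
So φ(−3) = φ(−1) with −3 ≠ −1, and φ is not injective. This x = −3 is the requested value below −1.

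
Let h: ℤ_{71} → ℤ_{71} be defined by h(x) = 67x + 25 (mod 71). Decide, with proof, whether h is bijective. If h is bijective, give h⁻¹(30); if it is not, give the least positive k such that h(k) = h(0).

52

If h(a) = h(b), then 67a ≡ 67b (mod 71). Because gcd(67, 71) = 1, we may cancel 67 to get a ≡ b (mod 71).
We now compute 67⁻¹ mod 71 explicitly. Euclid's algorithm: 71 = 1·67 + 4, 67 = 16·4 + 3, 4 = 1·3 + 1; back-substituting gives 1 = 53·67 − 50·71, so 67⁻¹ ≡ 53 (mod 71).
For any y ∈ ℤ_{71}, x = 53(y − 25) mod 71 satisfies h(x) = 67·53(y − 25) + 25 ≡ y (since 67·53 ≡ 1 mod 71). So every y has a preimage.
Thus h is bijective.
Since h is bijective, we find h⁻¹(30): we need 67x ≡ 30 − 25 ≡ 5 (mod 71). Using 67⁻¹ = 53: x ≡ 53·5 = 265 = 3·71 + 52, so x = 52.
Check: h(52) = 67·52 + 25 = 3509 = 49·71 + 30 ≡ 30 (mod 71).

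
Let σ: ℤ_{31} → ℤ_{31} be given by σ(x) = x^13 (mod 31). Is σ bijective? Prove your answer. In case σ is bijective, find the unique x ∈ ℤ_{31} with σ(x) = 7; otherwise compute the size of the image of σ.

28

Since 31 is prime, the nonzero elements of ℤ_{31} form a cyclic group of order 30.
As gcd(13, 30) = 1, raising to the 13th power is a bijection on this group: if x_1^13 ≡ x_2^13 then (x_1x_2^{−1})^13 = 1, and the only element of order dividing gcd(13, 30) = 1 is 1, so x_1 = x_2.
With σ(0) = 0 this makes σ injective on all of ℤ_{31}, hence bijective (finite equal-size domain and codomain). In particular σ is bijective.
Since σ is bijective, we find the preimage of 7. The inverse of x ↦ x^13 on (ℤ_{31})^× is x ↦ x^7, because 13·7 = 91 = 3·30 + 1 ≡ 1 (mod 30) and x^{30} = 1 for x ≠ 0 (Fermat). So σ⁻¹(7) = 7^7 mod 31.
Repeated squaring mod 31: 7^1 ≡ 7, 7^2 ≡ 7² = 49 ≡ 18, 7^4 ≡ 18² = 324 ≡ 14. Since 7 = 4 + 2 + 1, 7^7 ≡ 14·18·7: 14·18 = 252 ≡ 4, then 4·7 = 28. So 7^7 ≡ 28 (mod 31).
Hence σ⁻¹(7) = 28.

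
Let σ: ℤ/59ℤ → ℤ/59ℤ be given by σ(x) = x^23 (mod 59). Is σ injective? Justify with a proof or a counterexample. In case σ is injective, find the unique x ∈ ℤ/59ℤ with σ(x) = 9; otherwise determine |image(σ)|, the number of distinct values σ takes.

53

Since 59 is prime, the nonzero elements of ℤ/59ℤ form a cyclic group of order 58.
As gcd(23, 58) = 1, raising to the 23rd power is a bijection on this group: if u^23 ≡ v^23 then (uv^{−1})^23 = 1, and the only element of order dividing gcd(23, 58) = 1 is 1, so u = v.
With σ(0) = 0 this makes σ injective on all of ℤ/59ℤ, hence bijective (finite equal-size domain and codomain). In particular σ is injective.
Since σ is injective, we find the preimage of 9. The inverse of x ↦ x^23 on (ℤ/59ℤ)^× is x ↦ x^53, because 23·53 = 1219 = 21·58 + 1 ≡ 1 (mod 58) and x^{58} = 1 for x ≠ 0 (Fermat). So σ⁻¹(9) = 9^53 mod 59.
Repeated squaring mod 59: 9^1 ≡ 9, 9^2 ≡ 9² = 81 ≡ 22, 9^4 ≡ 22² = 484 ≡ 12, 9^8 ≡ 12² = 144 ≡ 26, 9^16 ≡ 26² = 676 ≡ 27, 9^32 ≡ 27² = 729 ≡ 21. Since 53 = 32 + 16 + 4 + 1, 9^53 ≡ 21·27·12·9: 21·27 = 567 ≡ 36, then 36·12 = 432 ≡ 19, then 19·9 = 171 ≡ 53. So 9^53 ≡ 53 (mod 59).
Hence σ⁻¹(9) = 53.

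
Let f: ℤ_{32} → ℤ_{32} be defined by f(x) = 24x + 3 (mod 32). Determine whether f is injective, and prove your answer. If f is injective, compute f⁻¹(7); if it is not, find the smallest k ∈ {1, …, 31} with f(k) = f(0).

4

We have gcd(24, 32) = 8 > 1. Taking s = 0 and t = 4: f(0) = 3 and f(4) = 24·4 + 3 = 99 ≡ 3 (mod 32).
So f(0) = f(4) while 0 ≠ 4, so f is not injective.
Since f is not injective, we find the least positive k with f(k) = f(0): this means 24k ≡ 0 (mod 32), i.e. 32 ∣ 24k. Since gcd(24, 32) = 8, dividing through by 8 this holds exactly when 4 ∣ 3k, and as gcd(3, 4) = 1, exactly when 4 ∣ k.
The smallest positive such k is 4.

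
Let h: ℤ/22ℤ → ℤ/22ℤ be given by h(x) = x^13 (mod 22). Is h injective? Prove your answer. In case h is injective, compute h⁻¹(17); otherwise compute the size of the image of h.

Computing x^13 mod 22 for each x (by repeated squaring, reducing mod 22 at every step), the values h(0), h(1), …, h(21) are: 0, 1, 8, 5, 20, 15, 18, 13, 6, 3, 10, 11, 12, 19, 16, 9, 4, 7, 2, 17, 14, 21.
Every element of ℤ/22ℤ appears exactly once in this list, so h is a bijection, and in particular injective.
Since h is injective, we read off the preimage of 17 from the same table: h(19) = 17, so h⁻¹(17) = 19.

19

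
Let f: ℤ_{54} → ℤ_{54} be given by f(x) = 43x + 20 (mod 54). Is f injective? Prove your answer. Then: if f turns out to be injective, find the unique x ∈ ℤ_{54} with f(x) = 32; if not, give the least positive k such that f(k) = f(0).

48

If f(s) = f(t), then 43s ≡ 43t (mod 54). Because gcd(43, 54) = 1, we may cancel 43 to get s ≡ t (mod 54).
Thus f is injective.
We now compute 43⁻¹ mod 54 explicitly. Euclid's algorithm: 54 = 1·43 + 11, 43 = 3·11 + 10, 11 = 1·10 + 1; back-substituting gives 1 = 49·43 − 39·54, so 43⁻¹ ≡ 49 (mod 54).
Since f is injective, we compute f⁻¹(32): solve 43x + 20 ≡ 32 (mod 54), i.e. 43x ≡ 12 (mod 54).
Multiplying by 43⁻¹ = 49 gives x ≡ 49·12 = 588 = 10·54 + 48 ≡ 48 (mod 54).
Check: f(48) = 43·48 + 20 = 2084 = 38·54 + 32 ≡ 32 (mod 54).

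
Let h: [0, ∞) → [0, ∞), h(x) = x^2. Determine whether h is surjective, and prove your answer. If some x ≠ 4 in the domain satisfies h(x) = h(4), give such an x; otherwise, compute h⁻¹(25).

For any y ∈ [0, ∞), x = y^{1/2} ∈ [0, ∞) gives h(x) = y, so h is surjective.
Since x ↦ x^2 is strictly increasing on [0, ∞), it is injective there, so no x ≠ 4 in the domain has h(x) = h(4). We therefore compute h⁻¹(25) = 25^{1/2} = 5 (indeed 5^2 = 25).

5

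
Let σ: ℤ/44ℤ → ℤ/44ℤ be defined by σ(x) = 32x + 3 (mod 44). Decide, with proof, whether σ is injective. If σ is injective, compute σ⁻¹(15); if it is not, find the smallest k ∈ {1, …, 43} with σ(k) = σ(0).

Recall that σ is injective when σ(a) = σ(b) forces a = b.
We have gcd(32, 44) = 4 > 1. Taking a = 0 and b = 11: σ(0) = 3 and σ(11) = 32·11 + 3 = 355 ≡ 3 (mod 44).
So σ(0) = σ(11) while 0 ≠ 11, so σ is not injective.
Since σ is not injective, we find the least positive k with σ(k) = σ(0): this means 32k ≡ 0 (mod 44), i.e. 44 ∣ 32k. Since gcd(32, 44) = 4, dividing through by 4 this holds exactly when 11 ∣ 8k, and as gcd(8, 11) = 1, exactly when 11 ∣ k.
The smallest positive such k is 11.

11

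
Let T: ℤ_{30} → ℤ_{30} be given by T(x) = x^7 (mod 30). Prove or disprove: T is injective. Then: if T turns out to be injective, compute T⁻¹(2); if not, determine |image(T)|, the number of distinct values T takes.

8

Computing x^7 mod 30 for each x (by repeated squaring, reducing mod 30 at every step), the values T(0), T(1), …, T(29) are: 0, 1, 8, 27, 4, 5, 6, 13, 2, 9, 10, 11, 18, 7, 14, 15, 16, 23, 12, 19, 20, 21, 28, 17, 24, 25, 26, 3, 22, 29.
Every element of ℤ_{30} appears exactly once in this list, so T is a bijection, and in particular injective.
Since T is injective, we read off the preimage of 2 from the same table: T(8) = 2, so T⁻¹(2) = 8.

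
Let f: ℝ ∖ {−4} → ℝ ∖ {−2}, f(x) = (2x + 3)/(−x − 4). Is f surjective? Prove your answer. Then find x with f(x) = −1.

1

For any y ≠ −2, solving y(−x − 4) = 2x + 3 for x gives a well-defined x ≠ −4. So f is surjective.
Solving f(x) = −1: cross-multiplying gives 2x + 3 = −1(−x − 4), which rearranges to 1x = 1, so x = 1.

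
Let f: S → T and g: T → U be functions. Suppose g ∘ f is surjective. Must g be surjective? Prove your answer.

surjective

Let c ∈ U. Since g ∘ f is surjective, some a ∈ S has g(f(a)) = c. Then b = f(a) ∈ T satisfies g(b) = c. So g is surjective.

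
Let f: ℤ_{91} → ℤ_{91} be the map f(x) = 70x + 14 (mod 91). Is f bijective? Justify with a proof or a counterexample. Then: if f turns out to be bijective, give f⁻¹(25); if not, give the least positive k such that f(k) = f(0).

Recall: injectivity means: for all a, b in the domain, f(a) = f(b) implies a = b.
We have gcd(70, 91) = 7 > 1. Taking a = 0 and b = 13: f(0) = 14 and f(13) = 70·13 + 14 = 924 ≡ 14 (mod 91).
So f(0) = f(13) while 0 ≠ 13, thus f is not injective, hence not bijective.
Since f is not bijective, we find the least positive k with f(k) = f(0): this means 70k ≡ 0 (mod 91), i.e. 91 ∣ 70k. Since gcd(70, 91) = 7, dividing through by 7 this holds exactly when 13 ∣ 10k, and as gcd(10, 13) = 1, exactly when 13 ∣ k.
The smallest positive such k is 13.

13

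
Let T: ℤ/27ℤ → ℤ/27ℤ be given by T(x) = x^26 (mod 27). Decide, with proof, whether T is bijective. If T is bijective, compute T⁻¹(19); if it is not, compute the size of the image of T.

T(0) = 0^26 = 0.
T(3): Repeated squaring mod 27: 3^1 ≡ 3, 3^2 ≡ 3² = 9, 3^4 ≡ 9² = 81 ≡ 0, 3^8 ≡ 0² = 0, 3^16 ≡ 0² = 0. Since 26 = 16 + 8 + 2, 3^26 ≡ 0·0·9: 0·0 = 0, then 0·9 = 0. So 3^26 ≡ 0 (mod 27).
So T(0) = T(3) = 0 while 0 ≠ 3, so T is not injective, hence not bijective.
Since T is not bijective, we determine |image(T)|. Computing x^26 mod 27 for each x (by repeated squaring, reducing mod 27 at every step), the values T(0), T(1), …, T(26) are: 0, 1, 13, 0, 7, 16, 0, 4, 10, 0, 19, 22, 0, 25, 25, 0, 22, 19, 0, 10, 4, 0, 16, 7, 0, 13, 1.
The distinct values are {0, 1, 4, 7, 10, 13, 16, 19, 22, 25}; there are 10 of them.

10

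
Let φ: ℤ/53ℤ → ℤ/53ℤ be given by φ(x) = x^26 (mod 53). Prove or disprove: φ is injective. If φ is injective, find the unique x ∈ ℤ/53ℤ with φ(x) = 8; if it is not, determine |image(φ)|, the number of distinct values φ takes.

3

φ(2): Repeated squaring mod 53: 2^1 ≡ 2, 2^2 ≡ 2² = 4, 2^4 ≡ 4² = 16, 2^8 ≡ 16² = 256 ≡ 44, 2^16 ≡ 44² = 1936 ≡ 28. Since 26 = 16 + 8 + 2, 2^26 ≡ 28·44·4: 28·44 = 1232 ≡ 13, then 13·4 = 52. So 2^26 ≡ 52 (mod 53).
φ(3): Repeated squaring mod 53: 3^1 ≡ 3, 3^2 ≡ 3² = 9, 3^4 ≡ 9² = 81 ≡ 28, 3^8 ≡ 28² = 784 ≡ 42, 3^16 ≡ 42² = 1764 ≡ 15. Since 26 = 16 + 8 + 2, 3^26 ≡ 15·42·9: 15·42 = 630 ≡ 47, then 47·9 = 423 ≡ 52. So 3^26 ≡ 52 (mod 53).
So φ(2) = φ(3) = 52 while 2 ≠ 3, thus φ is not injective.
Since φ is not injective, we determine |image(φ)|. Computing x^26 mod 53 for each x (by repeated squaring, reducing mod 53 at every step), the values φ(0), φ(1), …, φ(52) are: 0, 1, 52, 52, 1, 52, 1, 1, 52, 1, 1, 1, 52, 1, 52, 1, 1, 1, 52, 52, 52, 52, 52, 52, 1, 1, 52, 52, 1, 1, 52, 52, 52, 52, 52, 52, 1, 1, 1, 52, 1, 52, 1, 1, 1, 52, 1, 1, 52, 1, 52, 52, 1.
The distinct values are {0, 1, 52}; there are 3 of them.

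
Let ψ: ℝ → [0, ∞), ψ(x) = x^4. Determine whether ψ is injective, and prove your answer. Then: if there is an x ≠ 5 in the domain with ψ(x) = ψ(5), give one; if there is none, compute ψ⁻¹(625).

-5

ψ(5) = 625 = (−5)^4 = ψ(−5) (since 4 is even), with 5 ≠ −5. So ψ is not injective.
For the follow-up, such an x exists: taking x = −5 ∈ ℝ gives ψ(−5) = 625 = ψ(5) with −5 ≠ 5.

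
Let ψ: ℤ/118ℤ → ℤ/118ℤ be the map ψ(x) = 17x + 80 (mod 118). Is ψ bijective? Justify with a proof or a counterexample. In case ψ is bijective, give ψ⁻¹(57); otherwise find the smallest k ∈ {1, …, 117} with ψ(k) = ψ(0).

75

If ψ(s) = ψ(t), then 17s ≡ 17t (mod 118). Because gcd(17, 118) = 1, we may cancel 17 to get s ≡ t (mod 118).
We now compute 17⁻¹ mod 118 explicitly. Euclid's algorithm: 118 = 6·17 + 16, 17 = 1·16 + 1; back-substituting gives 1 = 7·17 − 1·118, so 17⁻¹ ≡ 7 (mod 118).
For any y ∈ ℤ/118ℤ, x = 7(y − 80) mod 118 satisfies ψ(x) = 17·7(y − 80) + 80 ≡ y (since 17·7 ≡ 1 mod 118). So every y has a preimage.
Therefore ψ is bijective.
Since ψ is bijective, we compute ψ⁻¹(57): solve 17x + 80 ≡ 57 (mod 118), i.e. 17x ≡ 95 (mod 118).
Multiplying by 17⁻¹ = 7 gives x ≡ 7·95 = 665 = 5·118 + 75 ≡ 75 (mod 118).
Check: ψ(75) = 17·75 + 80 = 1355 = 11·118 + 57 ≡ 57 (mod 118).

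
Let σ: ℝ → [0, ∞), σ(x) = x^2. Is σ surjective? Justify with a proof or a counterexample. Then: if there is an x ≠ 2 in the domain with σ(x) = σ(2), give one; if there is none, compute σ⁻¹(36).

For any y ∈ [0, ∞), x = y^{1/2} ∈ ℝ satisfies x^2 = y, so σ is surjective.
For the follow-up, such an x exists: taking x = −2 ∈ ℝ gives σ(−2) = 4 = σ(2) with −2 ≠ 2.

-2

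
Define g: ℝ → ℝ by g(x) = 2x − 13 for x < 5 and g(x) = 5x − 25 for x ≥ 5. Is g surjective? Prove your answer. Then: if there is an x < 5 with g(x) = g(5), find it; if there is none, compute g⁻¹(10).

7

Both pieces are strictly increasing (slopes 2 and 5), so each is injective on its own interval.
The left piece maps (−∞, 5) onto (−∞, −3); the right piece maps [5, ∞) onto [0, ∞).
The union (−∞, −3) ∪ [0, ∞) omits the interval between −3 and 0; in particular −3 has no preimage. So g is not surjective.
Because the two images are disjoint, no x < 5 has g(x) = g(5), so we compute g⁻¹(10): 10 lies in [0, ∞), so solve 5x − 25 = 10: x = (10 + 25)/5 = 7.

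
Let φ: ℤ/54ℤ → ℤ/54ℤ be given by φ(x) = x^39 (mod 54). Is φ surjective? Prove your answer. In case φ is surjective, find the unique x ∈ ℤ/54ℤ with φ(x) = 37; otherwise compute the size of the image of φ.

φ(0) = 0^39 = 0.
φ(6): Repeated squaring mod 54: 6^1 ≡ 6, 6^2 ≡ 6² = 36, 6^4 ≡ 36² = 1296 ≡ 0, 6^8 ≡ 0² = 0, 6^16 ≡ 0² = 0, 6^32 ≡ 0² = 0. Since 39 = 32 + 4 + 2 + 1, 6^39 ≡ 0·0·36·6: 0·0 = 0, then 0·36 = 0, then 0·6 = 0. So 6^39 ≡ 0 (mod 54).
So φ(0) = φ(6) = 0 while 0 ≠ 6, therefore φ is not injective.
A non-injective map from the 54-element set ℤ/54ℤ to itself takes at most 53 distinct values, so it cannot be surjective. Therefore φ is not surjective.
Since φ is not surjective, we determine |image(φ)|. Computing x^39 mod 54 for each x (by repeated squaring, reducing mod 54 at every step), the values φ(0), φ(1), …, φ(53) are: 0, 1, 8, 27, 10, 17, 0, 19, 26, 27, 28, 35, 0, 37, 44, 27, 46, 53, 0, 1, 8, 27, 10, 17, 0, 19, 26, 27, 28, 35, 0, 37, 44, 27, 46, 53, 0, 1, 8, 27, 10, 17, 0, 19, 26, 27, 28, 35, 0, 37, 44, 27, 46, 53.
The distinct values are {0, 1, 8, 10, 17, 19, 26, 27, 28, 35, 37, 44, 46, 53}; there are 14 of them.

14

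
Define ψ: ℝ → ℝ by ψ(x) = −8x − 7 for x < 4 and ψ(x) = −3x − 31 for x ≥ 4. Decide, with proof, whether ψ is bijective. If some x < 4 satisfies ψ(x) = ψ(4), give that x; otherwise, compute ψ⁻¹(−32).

25/8

Both pieces are strictly decreasing (slopes −8 and −3), so each is injective on its own interval.
The left piece maps (−∞, 4) onto (−39, ∞); the right piece maps [4, ∞) onto (−∞, −43].
The images leave a gap (−39 has no preimage), so ψ is not surjective, hence not bijective.
Because the two images are disjoint, no x < 4 has ψ(x) = ψ(4), so we compute ψ⁻¹(−32): −32 lies in (−39, ∞), so solve −8x − 7 = −32: x = (−32 + 7)/(−8) = 25/8.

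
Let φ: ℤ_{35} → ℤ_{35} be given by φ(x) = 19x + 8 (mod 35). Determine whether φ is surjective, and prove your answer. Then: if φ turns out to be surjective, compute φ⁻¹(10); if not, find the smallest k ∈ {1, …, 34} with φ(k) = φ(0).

13

Since gcd(19, 35) = 1, 19 is invertible modulo 35. Euclid's algorithm: 35 = 1·19 + 16, 19 = 1·16 + 3, 16 = 5·3 + 1; back-substituting gives 1 = 24·19 − 13·35, so 19⁻¹ ≡ 24 (mod 35).
For any y ∈ ℤ_{35}, x = 24(y − 8) mod 35 satisfies φ(x) = 19·24(y − 8) + 8 ≡ y (since 19·24 ≡ 1 mod 35). So every y has a preimage.
Therefore φ is surjective.
Since φ is surjective, we find φ⁻¹(10): we need 19x ≡ 10 − 8 ≡ 2 (mod 35). Using 19⁻¹ = 24: x ≡ 24·2 = 48 = 1·35 + 13, so x = 13.
Check: φ(13) = 19·13 + 8 = 255 = 7·35 + 10 ≡ 10 (mod 35).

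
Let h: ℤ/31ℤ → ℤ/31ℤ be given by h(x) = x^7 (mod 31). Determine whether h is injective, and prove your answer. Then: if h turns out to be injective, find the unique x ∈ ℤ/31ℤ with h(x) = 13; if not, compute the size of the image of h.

11

Since 31 is prime, the nonzero elements of ℤ/31ℤ form a cyclic group of order 30.
As gcd(7, 30) = 1, raising to the 7th power is a bijection on this group: if a^7 ≡ b^7 then (ab^{−1})^7 = 1, and the only element of order dividing gcd(7, 30) = 1 is 1, so a = b.
With h(0) = 0 this makes h injective on all of ℤ/31ℤ, hence bijective (finite equal-size domain and codomain). In particular h is injective.
Since h is injective, we find the preimage of 13. The inverse of x ↦ x^7 on (ℤ/31ℤ)^× is x ↦ x^13, because 7·13 = 91 = 3·30 + 1 ≡ 1 (mod 30) and x^{30} = 1 for x ≠ 0 (Fermat). So h⁻¹(13) = 13^13 mod 31.
Repeated squaring mod 31: 13^1 ≡ 13, 13^2 ≡ 13² = 169 ≡ 14, 13^4 ≡ 14² = 196 ≡ 10, 13^8 ≡ 10² = 100 ≡ 7. Since 13 = 8 + 4 + 1, 13^13 ≡ 7·10·13: 7·10 = 70 ≡ 8, then 8·13 = 104 ≡ 11. So 13^13 ≡ 11 (mod 31).
Hence h⁻¹(13) = 11.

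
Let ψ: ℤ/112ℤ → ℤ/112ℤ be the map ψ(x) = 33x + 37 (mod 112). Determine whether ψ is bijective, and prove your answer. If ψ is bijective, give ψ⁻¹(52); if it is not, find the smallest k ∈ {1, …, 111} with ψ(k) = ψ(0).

31

Recall that ψ is injective when ψ(s) = ψ(t) forces s = t.
If ψ(s) = ψ(t), then 33s ≡ 33t (mod 112). Because gcd(33, 112) = 1, we may cancel 33 to get s ≡ t (mod 112).
We now compute 33⁻¹ mod 112 explicitly. Euclid's algorithm: 112 = 3·33 + 13, 33 = 2·13 + 7, 13 = 1·7 + 6, 7 = 1·6 + 1; back-substituting gives 1 = 17·33 − 5·112, so 33⁻¹ ≡ 17 (mod 112).
For any y ∈ ℤ/112ℤ, x = 17(y − 37) mod 112 satisfies ψ(x) = 33·17(y − 37) + 37 ≡ y (since 33·17 ≡ 1 mod 112). So every y has a preimage.
So ψ is bijective.
Since ψ is bijective, we find ψ⁻¹(52): we need 33x ≡ 52 − 37 ≡ 15 (mod 112). Using 33⁻¹ = 17: x ≡ 17·15 = 255 = 2·112 + 31, so x = 31.
Check: ψ(31) = 33·31 + 37 = 1060 = 9·112 + 52 ≡ 52 (mod 112).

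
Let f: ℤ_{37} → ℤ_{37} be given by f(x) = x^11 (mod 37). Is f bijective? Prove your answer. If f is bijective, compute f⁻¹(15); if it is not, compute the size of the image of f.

Since 37 is prime, the nonzero elements of ℤ_{37} form a cyclic group of order 36.
As gcd(11, 36) = 1, raising to the 11th power is a bijection on this group: if x_1^11 ≡ x_2^11 then (x_1x_2^{−1})^11 = 1, and the only element of order dividing gcd(11, 36) = 1 is 1, so x_1 = x_2.
With f(0) = 0 this makes f injective on all of ℤ_{37}, hence bijective (finite equal-size domain and codomain). In particular f is bijective.
Since f is bijective, we find the preimage of 15. The inverse of x ↦ x^11 on (ℤ_{37})^× is x ↦ x^23, because 11·23 = 253 = 7·36 + 1 ≡ 1 (mod 36) and x^{36} = 1 for x ≠ 0 (Fermat). So f⁻¹(15) = 15^23 mod 37.
Repeated squaring mod 37: 15^1 ≡ 15, 15^2 ≡ 15² = 225 ≡ 3, 15^4 ≡ 3² = 9, 15^8 ≡ 9² = 81 ≡ 7, 15^16 ≡ 7² = 49 ≡ 12. Since 23 = 16 + 4 + 2 + 1, 15^23 ≡ 12·9·3·15: 12·9 = 108 ≡ 34, then 34·3 = 102 ≡ 28, then 28·15 = 420 ≡ 13. So 15^23 ≡ 13 (mod 37).
Hence f⁻¹(15) = 13.

13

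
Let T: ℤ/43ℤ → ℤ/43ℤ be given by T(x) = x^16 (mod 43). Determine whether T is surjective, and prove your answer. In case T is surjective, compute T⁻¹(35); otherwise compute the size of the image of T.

T(21): Repeated squaring mod 43: 21^1 ≡ 21, 21^2 ≡ 21² = 441 ≡ 11, 21^4 ≡ 11² = 121 ≡ 35, 21^8 ≡ 35² = 1225 ≡ 21, 21^16 ≡ 21² = 441 ≡ 11. So 21^16 ≡ 11 (mod 43).
T(22): Repeated squaring mod 43: 22^1 ≡ 22, 22^2 ≡ 22² = 484 ≡ 11, 22^4 ≡ 11² = 121 ≡ 35, 22^8 ≡ 35² = 1225 ≡ 21, 22^16 ≡ 21² = 441 ≡ 11. So 22^16 ≡ 11 (mod 43).
So T(21) = T(22) = 11 while 21 ≠ 22, so T is not injective.
A non-injective map from the 43-element set ℤ/43ℤ to itself takes at most 42 distinct values, so it cannot be surjective. So T is not surjective.
Since T is not surjective, we determine |image(T)|. Computing x^16 mod 43 for each x (by repeated squaring, reducing mod 43 at every step), the values T(0), T(1), …, T(42) are: 0, 1, 4, 23, 16, 40, 6, 36, 21, 13, 31, 35, 24, 25, 15, 17, 41, 14, 9, 10, 38, 11, 11, 38, 10, 9, 14, 41, 17, 15, 25, 24, 35, 31, 13, 21, 36, 6, 40, 16, 23, 4, 1.
The distinct values are {0, 1, 4, 6, 9, 10, 11, 13, 14, 15, 16, 17, 21, 23, 24, 25, 31, 35, 36, 38, 40, 41}; there are 22 of them.

22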